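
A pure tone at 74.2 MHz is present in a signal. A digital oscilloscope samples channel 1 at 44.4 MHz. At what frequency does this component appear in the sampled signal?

74.2 MHz mod fs = 29.8 MHz.
29.8 MHz > fs/2 = 22.2 MHz, folds to fs − 29.8 MHz = 14.6 MHz.

14.6 MHz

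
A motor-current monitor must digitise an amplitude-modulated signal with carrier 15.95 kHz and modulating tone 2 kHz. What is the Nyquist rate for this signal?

AM sidebands sit at fc ± fm = 13.95 kHz and 17.95 kHz.
Highest-frequency component: 17.95 kHz.
Nyquist rate = 2 × 17.95 kHz = 35.9 kHz.

35.9 kHz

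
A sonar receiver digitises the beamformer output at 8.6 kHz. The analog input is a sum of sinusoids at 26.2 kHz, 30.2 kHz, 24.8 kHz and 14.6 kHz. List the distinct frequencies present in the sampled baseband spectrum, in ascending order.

fs/2 = 4.3 kHz.
26.2 kHz mod fs = 0.4 kHz.
0.4 kHz ≤ fs/2 = 4.3 kHz, appears at 0.4 kHz.
30.2 kHz mod fs = 4.4 kHz.
4.4 kHz > fs/2 = 4.3 kHz, folds to fs − 4.4 kHz = 4.2 kHz.
24.8 kHz mod fs = 7.6 kHz.
7.6 kHz > fs/2 = 4.3 kHz, folds to fs − 7.6 kHz = 1 kHz.
14.6 kHz mod fs = 6 kHz.
6 kHz > fs/2 = 4.3 kHz, folds to fs − 6 kHz = 2.6 kHz.
Distinct values: {0.4 kHz, 1 kHz, 2.6 kHz, 4.2 kHz}.

0.4 kHz, 1 kHz, 2.6 kHz, 4.2 kHz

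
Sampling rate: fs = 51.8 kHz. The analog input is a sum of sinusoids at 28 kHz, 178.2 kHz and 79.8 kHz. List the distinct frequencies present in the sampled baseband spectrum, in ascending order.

fs/2 = 25.9 kHz.
28 kHz > fs/2 = 25.9 kHz, folds to fs − 28 kHz = 23.8 kHz.
178.2 kHz mod fs = 22.8 kHz.
22.8 kHz ≤ fs/2 = 25.9 kHz, appears at 22.8 kHz.
79.8 kHz mod fs = 28 kHz.
28 kHz > fs/2 = 25.9 kHz, folds to fs − 28 kHz = 23.8 kHz.
Distinct values: {22.8 kHz, 23.8 kHz}.

22.8 kHz, 23.8 kHz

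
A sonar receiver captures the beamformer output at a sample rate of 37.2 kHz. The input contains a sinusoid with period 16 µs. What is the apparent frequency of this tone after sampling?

T = 16 µs → f = 1/T = 62.5 kHz.
62.5 kHz mod fs = 25.3 kHz.
25.3 kHz > fs/2 = 18.6 kHz, folds to fs − 25.3 kHz = 11.9 kHz.

11.9 kHz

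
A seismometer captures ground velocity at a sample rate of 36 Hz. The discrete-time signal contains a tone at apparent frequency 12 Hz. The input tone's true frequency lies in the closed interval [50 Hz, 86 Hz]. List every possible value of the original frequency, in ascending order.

Frequencies that alias to 12 Hz are k·fs ± 12 Hz for integer k ≥ 0.
k=0: 12 Hz.
k=1: 24 Hz, 48 Hz.
k=2: 60 Hz, 84 Hz.
k=3: 96 Hz, 120 Hz.
Within [50 Hz, 86 Hz]: 60 Hz, 84 Hz.

60 Hz, 84 Hz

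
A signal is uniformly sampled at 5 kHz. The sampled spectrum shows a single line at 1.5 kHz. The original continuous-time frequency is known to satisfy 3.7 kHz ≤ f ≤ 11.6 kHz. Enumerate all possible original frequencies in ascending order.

6.5 kHz, 8.5 kHz, 11.5 kHz

Frequencies that alias to 1.5 kHz are k·fs ± 1.5 kHz for integer k ≥ 0.
k=0: 1.5 kHz.
k=1: 3.5 kHz, 6.5 kHz.
k=2: 8.5 kHz, 11.5 kHz.
k=3: 13.5 kHz, 16.5 kHz.
Within [3.7 kHz, 11.6 kHz]: 6.5 kHz, 8.5 kHz, 11.5 kHz.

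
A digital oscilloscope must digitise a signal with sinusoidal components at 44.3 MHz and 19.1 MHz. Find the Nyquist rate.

Highest-frequency component: 44.3 MHz.
Nyquist rate = 2 × 44.3 MHz = 88.6 MHz.

88.6 MHz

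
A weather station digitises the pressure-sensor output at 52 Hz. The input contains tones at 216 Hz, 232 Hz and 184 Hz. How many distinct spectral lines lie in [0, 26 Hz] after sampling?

2

fs/2 = 26 Hz.
216 Hz mod fs = 8 Hz.
8 Hz ≤ fs/2 = 26 Hz, appears at 8 Hz.
232 Hz mod fs = 24 Hz.
24 Hz ≤ fs/2 = 26 Hz, appears at 24 Hz.
184 Hz mod fs = 28 Hz.
28 Hz > fs/2 = 26 Hz, folds to fs − 28 Hz = 24 Hz.
Distinct values: {8 Hz, 24 Hz} → 2.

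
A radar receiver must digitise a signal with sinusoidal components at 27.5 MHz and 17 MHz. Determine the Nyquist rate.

55 MHz

Highest-frequency component: 27.5 MHz.
Nyquist rate = 2 × 27.5 MHz = 55 MHz.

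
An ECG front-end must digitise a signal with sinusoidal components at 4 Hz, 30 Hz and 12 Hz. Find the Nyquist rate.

60 Hz

Highest-frequency component: 30 Hz.
Nyquist rate = 2 × 30 Hz = 60 Hz.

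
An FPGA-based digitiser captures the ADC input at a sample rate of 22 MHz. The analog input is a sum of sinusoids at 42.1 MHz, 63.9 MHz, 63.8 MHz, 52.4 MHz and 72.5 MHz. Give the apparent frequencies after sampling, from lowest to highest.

1.9 MHz, 2.1 MHz, 2.2 MHz, 6.5 MHz, 8.4 MHz

fs/2 = 11 MHz.
42.1 MHz mod fs = 20.1 MHz.
20.1 MHz > fs/2 = 11 MHz, folds to fs − 20.1 MHz = 1.9 MHz.
63.9 MHz mod fs = 19.9 MHz.
19.9 MHz > fs/2 = 11 MHz, folds to fs − 19.9 MHz = 2.1 MHz.
63.8 MHz mod fs = 19.8 MHz.
19.8 MHz > fs/2 = 11 MHz, folds to fs − 19.8 MHz = 2.2 MHz.
52.4 MHz mod fs = 8.4 MHz.
8.4 MHz ≤ fs/2 = 11 MHz, appears at 8.4 MHz.
72.5 MHz mod fs = 6.5 MHz.
6.5 MHz ≤ fs/2 = 11 MHz, appears at 6.5 MHz.
Distinct values: {1.9 MHz, 2.1 MHz, 2.2 MHz, 6.5 MHz, 8.4 MHz}.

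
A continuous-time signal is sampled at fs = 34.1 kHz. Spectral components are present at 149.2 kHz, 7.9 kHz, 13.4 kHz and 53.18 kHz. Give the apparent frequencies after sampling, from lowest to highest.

7.9 kHz, 12.8 kHz, 13.4 kHz, 15.02 kHz

fs/2 = 17.05 kHz.
149.2 kHz mod fs = 12.8 kHz.
12.8 kHz ≤ fs/2 = 17.05 kHz, appears at 12.8 kHz.
7.9 kHz ≤ fs/2 = 17.05 kHz, passes unchanged.
13.4 kHz ≤ fs/2 = 17.05 kHz, passes unchanged.
53.18 kHz mod fs = 19.08 kHz.
19.08 kHz > fs/2 = 17.05 kHz, folds to fs − 19.08 kHz = 15.02 kHz.
Distinct values: {7.9 kHz, 12.8 kHz, 13.4 kHz, 15.02 kHz}.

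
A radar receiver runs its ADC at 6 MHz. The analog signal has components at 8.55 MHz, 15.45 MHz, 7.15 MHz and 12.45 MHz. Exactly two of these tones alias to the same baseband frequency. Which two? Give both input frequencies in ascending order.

8.55 MHz, 15.45 MHz

fs/2 = 3 MHz.
8.55 MHz mod fs = 2.55 MHz.
2.55 MHz ≤ fs/2 = 3 MHz, appears at 2.55 MHz.
15.45 MHz mod fs = 3.45 MHz.
3.45 MHz > fs/2 = 3 MHz, folds to fs − 3.45 MHz = 2.55 MHz.
7.15 MHz mod fs = 1.15 MHz.
1.15 MHz ≤ fs/2 = 3 MHz, appears at 1.15 MHz.
12.45 MHz mod fs = 0.45 MHz.
0.45 MHz ≤ fs/2 = 3 MHz, appears at 0.45 MHz.
8.55 MHz and 15.45 MHz both map to 2.55 MHz.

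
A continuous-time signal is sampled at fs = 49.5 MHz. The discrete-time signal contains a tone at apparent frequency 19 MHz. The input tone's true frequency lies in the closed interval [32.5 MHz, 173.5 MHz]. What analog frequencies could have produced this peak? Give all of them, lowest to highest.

68.5 MHz, 80 MHz, 118 MHz, 129.5 MHz, 167.5 MHz

Frequencies that alias to 19 MHz are k·fs ± 19 MHz for integer k ≥ 0.
k=0: 19 MHz.
k=1: 30.5 MHz, 68.5 MHz.
k=2: 80 MHz, 118 MHz.
k=3: 129.5 MHz, 167.5 MHz.
k=4: 179 MHz, 217 MHz.
Within [32.5 MHz, 173.5 MHz]: 68.5 MHz, 80 MHz, 118 MHz, 129.5 MHz, 167.5 MHz.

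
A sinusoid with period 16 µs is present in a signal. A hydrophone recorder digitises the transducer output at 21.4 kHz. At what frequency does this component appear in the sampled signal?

T = 16 µs → f = 1/T = 62.5 kHz.
62.5 kHz mod fs = 19.7 kHz.
19.7 kHz > fs/2 = 10.7 kHz, folds to fs − 19.7 kHz = 1.7 kHz.

1.7 kHz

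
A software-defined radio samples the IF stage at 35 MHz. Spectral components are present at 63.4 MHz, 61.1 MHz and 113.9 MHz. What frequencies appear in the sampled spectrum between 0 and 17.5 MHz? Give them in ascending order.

6.6 MHz, 8.9 MHz

fs/2 = 17.5 MHz.
63.4 MHz mod fs = 28.4 MHz.
28.4 MHz > fs/2 = 17.5 MHz, folds to fs − 28.4 MHz = 6.6 MHz.
61.1 MHz mod fs = 26.1 MHz.
26.1 MHz > fs/2 = 17.5 MHz, folds to fs − 26.1 MHz = 8.9 MHz.
113.9 MHz mod fs = 8.9 MHz.
8.9 MHz ≤ fs/2 = 17.5 MHz, appears at 8.9 MHz.
Distinct values: {6.6 MHz, 8.9 MHz}.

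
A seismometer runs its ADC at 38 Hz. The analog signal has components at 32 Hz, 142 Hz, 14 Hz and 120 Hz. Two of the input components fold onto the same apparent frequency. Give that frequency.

6 Hz

fs/2 = 19 Hz.
32 Hz > fs/2 = 19 Hz, folds to fs − 32 Hz = 6 Hz.
142 Hz mod fs = 28 Hz.
28 Hz > fs/2 = 19 Hz, folds to fs − 28 Hz = 10 Hz.
14 Hz ≤ fs/2 = 19 Hz, passes unchanged.
120 Hz mod fs = 6 Hz.
6 Hz ≤ fs/2 = 19 Hz, appears at 6 Hz.
32 Hz and 120 Hz both map to 6 Hz.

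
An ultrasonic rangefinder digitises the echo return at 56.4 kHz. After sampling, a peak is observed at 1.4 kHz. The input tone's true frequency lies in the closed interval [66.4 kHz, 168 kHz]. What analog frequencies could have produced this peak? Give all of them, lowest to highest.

111.4 kHz, 114.2 kHz, 167.8 kHz

Frequencies that alias to 1.4 kHz are k·fs ± 1.4 kHz for integer k ≥ 0.
k=0: 1.4 kHz.
k=1: 55 kHz, 57.8 kHz.
k=2: 111.4 kHz, 114.2 kHz.
k=3: 167.8 kHz, 170.6 kHz.
k=4: 224.2 kHz, 227 kHz.
Within [66.4 kHz, 168 kHz]: 111.4 kHz, 114.2 kHz, 167.8 kHz.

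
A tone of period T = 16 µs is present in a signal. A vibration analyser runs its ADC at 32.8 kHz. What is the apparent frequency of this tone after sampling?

3.1 kHz

T = 16 µs → f = 1/T = 62.5 kHz.
62.5 kHz mod fs = 29.7 kHz.
29.7 kHz > fs/2 = 16.4 kHz, folds to fs − 29.7 kHz = 3.1 kHz.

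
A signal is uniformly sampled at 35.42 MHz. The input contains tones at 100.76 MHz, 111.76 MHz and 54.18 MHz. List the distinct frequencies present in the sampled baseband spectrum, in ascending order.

fs/2 = 17.71 MHz.
100.76 MHz mod fs = 29.92 MHz.
29.92 MHz > fs/2 = 17.71 MHz, folds to fs − 29.92 MHz = 5.5 MHz.
111.76 MHz mod fs = 5.5 MHz.
5.5 MHz ≤ fs/2 = 17.71 MHz, appears at 5.5 MHz.
54.18 MHz mod fs = 18.76 MHz.
18.76 MHz > fs/2 = 17.71 MHz, folds to fs − 18.76 MHz = 16.66 MHz.
Distinct values: {5.5 MHz, 16.66 MHz}.

5.5 MHz, 16.66 MHz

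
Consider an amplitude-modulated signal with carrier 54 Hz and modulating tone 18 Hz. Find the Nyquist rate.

144 Hz

AM sidebands sit at fc ± fm = 36 Hz and 72 Hz.
Highest-frequency component: 72 Hz.
Nyquist rate = 2 × 72 Hz = 144 Hz.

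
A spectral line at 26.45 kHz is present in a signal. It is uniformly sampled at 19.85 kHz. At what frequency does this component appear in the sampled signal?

6.6 kHz

26.45 kHz mod fs = 6.6 kHz.
6.6 kHz ≤ fs/2 = 9.925 kHz, appears at 6.6 kHz.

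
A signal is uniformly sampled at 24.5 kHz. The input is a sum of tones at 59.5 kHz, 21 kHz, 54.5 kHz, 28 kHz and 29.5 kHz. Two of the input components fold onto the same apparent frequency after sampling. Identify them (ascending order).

21 kHz, 28 kHz

fs/2 = 12.25 kHz.
59.5 kHz mod fs = 10.5 kHz.
10.5 kHz ≤ fs/2 = 12.25 kHz, appears at 10.5 kHz.
21 kHz > fs/2 = 12.25 kHz, folds to fs − 21 kHz = 3.5 kHz.
54.5 kHz mod fs = 5.5 kHz.
5.5 kHz ≤ fs/2 = 12.25 kHz, appears at 5.5 kHz.
28 kHz mod fs = 3.5 kHz.
3.5 kHz ≤ fs/2 = 12.25 kHz, appears at 3.5 kHz.
29.5 kHz mod fs = 5 kHz.
5 kHz ≤ fs/2 = 12.25 kHz, appears at 5 kHz.
21 kHz and 28 kHz both map to 3.5 kHz.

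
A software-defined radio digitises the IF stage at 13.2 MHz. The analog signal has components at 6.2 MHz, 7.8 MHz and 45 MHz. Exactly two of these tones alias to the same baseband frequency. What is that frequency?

5.4 MHz

fs/2 = 6.6 MHz.
6.2 MHz ≤ fs/2 = 6.6 MHz, passes unchanged.
7.8 MHz > fs/2 = 6.6 MHz, folds to fs − 7.8 MHz = 5.4 MHz.
45 MHz mod fs = 5.4 MHz.
5.4 MHz ≤ fs/2 = 6.6 MHz, appears at 5.4 MHz.
7.8 MHz and 45 MHz both map to 5.4 MHz.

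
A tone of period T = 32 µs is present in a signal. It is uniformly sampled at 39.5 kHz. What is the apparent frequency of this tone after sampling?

8.25 kHz

T = 32 µs → f = 1/T = 31.25 kHz.
31.25 kHz > fs/2 = 19.75 kHz, folds to fs − 31.25 kHz = 8.25 kHz.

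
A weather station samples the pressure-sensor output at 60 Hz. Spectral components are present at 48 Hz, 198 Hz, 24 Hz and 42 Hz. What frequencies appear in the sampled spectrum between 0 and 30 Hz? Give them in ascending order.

fs/2 = 30 Hz.
48 Hz > fs/2 = 30 Hz, folds to fs − 48 Hz = 12 Hz.
198 Hz mod fs = 18 Hz.
18 Hz ≤ fs/2 = 30 Hz, appears at 18 Hz.
24 Hz ≤ fs/2 = 30 Hz, passes unchanged.
42 Hz > fs/2 = 30 Hz, folds to fs − 42 Hz = 18 Hz.
Distinct values: {12 Hz, 18 Hz, 24 Hz}.

12 Hz, 18 Hz, 24 Hz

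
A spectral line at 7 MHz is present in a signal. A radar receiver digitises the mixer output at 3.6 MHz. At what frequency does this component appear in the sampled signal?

0.2 MHz

7 MHz mod fs = 3.4 MHz.
3.4 MHz > fs/2 = 1.8 MHz, folds to fs − 3.4 MHz = 0.2 MHz.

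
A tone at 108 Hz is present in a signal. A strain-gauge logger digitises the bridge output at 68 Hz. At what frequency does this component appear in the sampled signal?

28 Hz

108 Hz mod fs = 40 Hz.
40 Hz > fs/2 = 34 Hz, folds to fs − 40 Hz = 28 Hz.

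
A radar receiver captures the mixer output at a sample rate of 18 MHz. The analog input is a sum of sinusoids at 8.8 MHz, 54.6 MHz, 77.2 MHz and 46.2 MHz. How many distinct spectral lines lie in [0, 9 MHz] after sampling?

fs/2 = 9 MHz.
8.8 MHz ≤ fs/2 = 9 MHz, passes unchanged.
54.6 MHz mod fs = 0.6 MHz.
0.6 MHz ≤ fs/2 = 9 MHz, appears at 0.6 MHz.
77.2 MHz mod fs = 5.2 MHz.
5.2 MHz ≤ fs/2 = 9 MHz, appears at 5.2 MHz.
46.2 MHz mod fs = 10.2 MHz.
10.2 MHz > fs/2 = 9 MHz, folds to fs − 10.2 MHz = 7.8 MHz.
Distinct values: {0.6 MHz, 5.2 MHz, 7.8 MHz, 8.8 MHz} → 4.

4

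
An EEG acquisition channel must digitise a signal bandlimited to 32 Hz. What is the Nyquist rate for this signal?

Nyquist rate = 2 × 32 Hz = 64 Hz.

64 Hz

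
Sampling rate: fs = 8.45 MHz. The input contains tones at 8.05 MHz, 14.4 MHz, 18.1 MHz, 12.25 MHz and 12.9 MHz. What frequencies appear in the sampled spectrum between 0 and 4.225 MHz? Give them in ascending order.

fs/2 = 4.225 MHz.
8.05 MHz > fs/2 = 4.225 MHz, folds to fs − 8.05 MHz = 0.4 MHz.
14.4 MHz mod fs = 5.95 MHz.
5.95 MHz > fs/2 = 4.225 MHz, folds to fs − 5.95 MHz = 2.5 MHz.
18.1 MHz mod fs = 1.2 MHz.
1.2 MHz ≤ fs/2 = 4.225 MHz, appears at 1.2 MHz.
12.25 MHz mod fs = 3.8 MHz.
3.8 MHz ≤ fs/2 = 4.225 MHz, appears at 3.8 MHz.
12.9 MHz mod fs = 4.45 MHz.
4.45 MHz > fs/2 = 4.225 MHz, folds to fs − 4.45 MHz = 4 MHz.
Distinct values: {0.4 MHz, 1.2 MHz, 2.5 MHz, 3.8 MHz, 4 MHz}.

0.4 MHz, 1.2 MHz, 2.5 MHz, 3.8 MHz, 4 MHz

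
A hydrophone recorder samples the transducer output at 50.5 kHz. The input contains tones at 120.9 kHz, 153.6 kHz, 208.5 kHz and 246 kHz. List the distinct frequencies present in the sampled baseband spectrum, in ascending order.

fs/2 = 25.25 kHz.
120.9 kHz mod fs = 19.9 kHz.
19.9 kHz ≤ fs/2 = 25.25 kHz, appears at 19.9 kHz.
153.6 kHz mod fs = 2.1 kHz.
2.1 kHz ≤ fs/2 = 25.25 kHz, appears at 2.1 kHz.
208.5 kHz mod fs = 6.5 kHz.
6.5 kHz ≤ fs/2 = 25.25 kHz, appears at 6.5 kHz.
246 kHz mod fs = 44 kHz.
44 kHz > fs/2 = 25.25 kHz, folds to fs − 44 kHz = 6.5 kHz.
Distinct values: {2.1 kHz, 6.5 kHz, 19.9 kHz}.

2.1 kHz, 6.5 kHz, 19.9 kHz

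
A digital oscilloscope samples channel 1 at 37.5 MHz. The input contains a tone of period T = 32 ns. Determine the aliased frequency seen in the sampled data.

6.25 MHz

T = 32 ns → f = 1/T = 31.25 MHz.
31.25 MHz > fs/2 = 18.75 MHz, folds to fs − 31.25 MHz = 6.25 MHz.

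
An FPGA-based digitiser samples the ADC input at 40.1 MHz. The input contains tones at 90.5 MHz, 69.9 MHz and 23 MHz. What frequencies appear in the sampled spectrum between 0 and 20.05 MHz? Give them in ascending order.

10.3 MHz, 17.1 MHz

fs/2 = 20.05 MHz.
90.5 MHz mod fs = 10.3 MHz.
10.3 MHz ≤ fs/2 = 20.05 MHz, appears at 10.3 MHz.
69.9 MHz mod fs = 29.8 MHz.
29.8 MHz > fs/2 = 20.05 MHz, folds to fs − 29.8 MHz = 10.3 MHz.
23 MHz > fs/2 = 20.05 MHz, folds to fs − 23 MHz = 17.1 MHz.
Distinct values: {10.3 MHz, 17.1 MHz}.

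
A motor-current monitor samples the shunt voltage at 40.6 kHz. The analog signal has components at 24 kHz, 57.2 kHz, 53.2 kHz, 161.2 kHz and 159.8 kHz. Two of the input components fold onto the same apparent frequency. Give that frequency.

16.6 kHz

fs/2 = 20.3 kHz.
24 kHz > fs/2 = 20.3 kHz, folds to fs − 24 kHz = 16.6 kHz.
57.2 kHz mod fs = 16.6 kHz.
16.6 kHz ≤ fs/2 = 20.3 kHz, appears at 16.6 kHz.
53.2 kHz mod fs = 12.6 kHz.
12.6 kHz ≤ fs/2 = 20.3 kHz, appears at 12.6 kHz.
161.2 kHz mod fs = 39.4 kHz.
39.4 kHz > fs/2 = 20.3 kHz, folds to fs − 39.4 kHz = 1.2 kHz.
159.8 kHz mod fs = 38 kHz.
38 kHz > fs/2 = 20.3 kHz, folds to fs − 38 kHz = 2.6 kHz.
24 kHz and 57.2 kHz both map to 16.6 kHz.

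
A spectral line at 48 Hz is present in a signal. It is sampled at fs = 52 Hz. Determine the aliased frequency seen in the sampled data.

4 Hz

48 Hz > fs/2 = 26 Hz, folds to fs − 48 Hz = 4 Hz.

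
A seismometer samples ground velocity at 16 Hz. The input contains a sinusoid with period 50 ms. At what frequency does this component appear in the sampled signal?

4 Hz

T = 50 ms → f = 1/T = 20 Hz.
20 Hz mod fs = 4 Hz.
4 Hz ≤ fs/2 = 8 Hz, appears at 4 Hz.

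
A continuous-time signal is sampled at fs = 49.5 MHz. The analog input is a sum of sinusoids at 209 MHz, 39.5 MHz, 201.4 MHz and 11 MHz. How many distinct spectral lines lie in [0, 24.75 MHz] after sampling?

fs/2 = 24.75 MHz.
209 MHz mod fs = 11 MHz.
11 MHz ≤ fs/2 = 24.75 MHz, appears at 11 MHz.
39.5 MHz > fs/2 = 24.75 MHz, folds to fs − 39.5 MHz = 10 MHz.
201.4 MHz mod fs = 3.4 MHz.
3.4 MHz ≤ fs/2 = 24.75 MHz, appears at 3.4 MHz.
11 MHz ≤ fs/2 = 24.75 MHz, passes unchanged.
Distinct values: {3.4 MHz, 10 MHz, 11 MHz} → 3.

3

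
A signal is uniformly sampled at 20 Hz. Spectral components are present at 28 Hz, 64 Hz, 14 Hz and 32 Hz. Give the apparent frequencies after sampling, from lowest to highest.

fs/2 = 10 Hz.
28 Hz mod fs = 8 Hz.
8 Hz ≤ fs/2 = 10 Hz, appears at 8 Hz.
64 Hz mod fs = 4 Hz.
4 Hz ≤ fs/2 = 10 Hz, appears at 4 Hz.
14 Hz > fs/2 = 10 Hz, folds to fs − 14 Hz = 6 Hz.
32 Hz mod fs = 12 Hz.
12 Hz > fs/2 = 10 Hz, folds to fs − 12 Hz = 8 Hz.
Distinct values: {4 Hz, 6 Hz, 8 Hz}.

4 Hz, 6 Hz, 8 Hz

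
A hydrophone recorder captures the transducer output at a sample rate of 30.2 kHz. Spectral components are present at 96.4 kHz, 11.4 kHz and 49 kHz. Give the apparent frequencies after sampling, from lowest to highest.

5.8 kHz, 11.4 kHz

fs/2 = 15.1 kHz.
96.4 kHz mod fs = 5.8 kHz.
5.8 kHz ≤ fs/2 = 15.1 kHz, appears at 5.8 kHz.
11.4 kHz ≤ fs/2 = 15.1 kHz, passes unchanged.
49 kHz mod fs = 18.8 kHz.
18.8 kHz > fs/2 = 15.1 kHz, folds to fs − 18.8 kHz = 11.4 kHz.
Distinct values: {5.8 kHz, 11.4 kHz}.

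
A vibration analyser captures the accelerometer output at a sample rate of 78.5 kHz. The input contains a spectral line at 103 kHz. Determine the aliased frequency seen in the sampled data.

24.5 kHz

103 kHz mod fs = 24.5 kHz.
24.5 kHz ≤ fs/2 = 39.25 kHz, appears at 24.5 kHz.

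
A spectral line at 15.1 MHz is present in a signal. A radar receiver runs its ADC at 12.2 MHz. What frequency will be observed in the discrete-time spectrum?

15.1 MHz mod fs = 2.9 MHz.
2.9 MHz ≤ fs/2 = 6.1 MHz, appears at 2.9 MHz.

2.9 MHz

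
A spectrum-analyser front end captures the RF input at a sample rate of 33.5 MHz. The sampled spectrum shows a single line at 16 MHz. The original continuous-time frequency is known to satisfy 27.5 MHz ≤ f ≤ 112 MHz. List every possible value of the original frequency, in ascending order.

49.5 MHz, 51 MHz, 83 MHz, 84.5 MHz

Frequencies that alias to 16 MHz are k·fs ± 16 MHz for integer k ≥ 0.
k=0: 16 MHz.
k=1: 17.5 MHz, 49.5 MHz.
k=2: 51 MHz, 83 MHz.
k=3: 84.5 MHz, 116.5 MHz.
k=4: 118 MHz, 150 MHz.
Within [27.5 MHz, 112 MHz]: 49.5 MHz, 51 MHz, 83 MHz, 84.5 MHz.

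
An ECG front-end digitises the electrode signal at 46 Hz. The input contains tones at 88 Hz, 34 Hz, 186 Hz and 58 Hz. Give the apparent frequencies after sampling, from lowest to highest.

2 Hz, 4 Hz, 12 Hz

fs/2 = 23 Hz.
88 Hz mod fs = 42 Hz.
42 Hz > fs/2 = 23 Hz, folds to fs − 42 Hz = 4 Hz.
34 Hz > fs/2 = 23 Hz, folds to fs − 34 Hz = 12 Hz.
186 Hz mod fs = 2 Hz.
2 Hz ≤ fs/2 = 23 Hz, appears at 2 Hz.
58 Hz mod fs = 12 Hz.
12 Hz ≤ fs/2 = 23 Hz, appears at 12 Hz.
Distinct values: {2 Hz, 4 Hz, 12 Hz}.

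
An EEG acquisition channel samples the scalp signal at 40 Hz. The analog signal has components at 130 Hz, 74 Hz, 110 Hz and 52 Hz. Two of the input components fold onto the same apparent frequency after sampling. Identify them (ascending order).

fs/2 = 20 Hz.
130 Hz mod fs = 10 Hz.
10 Hz ≤ fs/2 = 20 Hz, appears at 10 Hz.
74 Hz mod fs = 34 Hz.
34 Hz > fs/2 = 20 Hz, folds to fs − 34 Hz = 6 Hz.
110 Hz mod fs = 30 Hz.
30 Hz > fs/2 = 20 Hz, folds to fs − 30 Hz = 10 Hz.
52 Hz mod fs = 12 Hz.
12 Hz ≤ fs/2 = 20 Hz, appears at 12 Hz.
110 Hz and 130 Hz both map to 10 Hz.

110 Hz, 130 Hz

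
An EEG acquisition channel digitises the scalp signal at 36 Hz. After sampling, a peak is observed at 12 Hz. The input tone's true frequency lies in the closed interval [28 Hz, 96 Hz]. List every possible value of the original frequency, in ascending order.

Frequencies that alias to 12 Hz are k·fs ± 12 Hz for integer k ≥ 0.
k=0: 12 Hz.
k=1: 24 Hz, 48 Hz.
k=2: 60 Hz, 84 Hz.
k=3: 96 Hz, 120 Hz.
k=4: 132 Hz, 156 Hz.
Within [28 Hz, 96 Hz]: 48 Hz, 60 Hz, 84 Hz, 96 Hz.

48 Hz, 60 Hz, 84 Hz, 96 Hz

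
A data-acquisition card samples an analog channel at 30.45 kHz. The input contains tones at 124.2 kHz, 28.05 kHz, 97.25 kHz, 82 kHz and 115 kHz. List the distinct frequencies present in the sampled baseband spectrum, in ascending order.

fs/2 = 15.225 kHz.
124.2 kHz mod fs = 2.4 kHz.
2.4 kHz ≤ fs/2 = 15.225 kHz, appears at 2.4 kHz.
28.05 kHz > fs/2 = 15.225 kHz, folds to fs − 28.05 kHz = 2.4 kHz.
97.25 kHz mod fs = 5.9 kHz.
5.9 kHz ≤ fs/2 = 15.225 kHz, appears at 5.9 kHz.
82 kHz mod fs = 21.1 kHz.
21.1 kHz > fs/2 = 15.225 kHz, folds to fs − 21.1 kHz = 9.35 kHz.
115 kHz mod fs = 23.65 kHz.
23.65 kHz > fs/2 = 15.225 kHz, folds to fs − 23.65 kHz = 6.8 kHz.
Distinct values: {2.4 kHz, 5.9 kHz, 6.8 kHz, 9.35 kHz}.

2.4 kHz, 5.9 kHz, 6.8 kHz, 9.35 kHz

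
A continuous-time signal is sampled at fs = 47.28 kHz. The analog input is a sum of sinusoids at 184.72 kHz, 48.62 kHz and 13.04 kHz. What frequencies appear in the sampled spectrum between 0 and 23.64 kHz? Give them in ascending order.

fs/2 = 23.64 kHz.
184.72 kHz mod fs = 42.88 kHz.
42.88 kHz > fs/2 = 23.64 kHz, folds to fs − 42.88 kHz = 4.4 kHz.
48.62 kHz mod fs = 1.34 kHz.
1.34 kHz ≤ fs/2 = 23.64 kHz, appears at 1.34 kHz.
13.04 kHz ≤ fs/2 = 23.64 kHz, passes unchanged.
Distinct values: {1.34 kHz, 4.4 kHz, 13.04 kHz}.

1.34 kHz, 4.4 kHz, 13.04 kHz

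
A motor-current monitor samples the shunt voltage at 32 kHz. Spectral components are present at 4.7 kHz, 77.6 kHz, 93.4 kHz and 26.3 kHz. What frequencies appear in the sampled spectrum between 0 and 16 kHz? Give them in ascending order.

2.6 kHz, 4.7 kHz, 5.7 kHz, 13.6 kHz

fs/2 = 16 kHz.
4.7 kHz ≤ fs/2 = 16 kHz, passes unchanged.
77.6 kHz mod fs = 13.6 kHz.
13.6 kHz ≤ fs/2 = 16 kHz, appears at 13.6 kHz.
93.4 kHz mod fs = 29.4 kHz.
29.4 kHz > fs/2 = 16 kHz, folds to fs − 29.4 kHz = 2.6 kHz.
26.3 kHz > fs/2 = 16 kHz, folds to fs − 26.3 kHz = 5.7 kHz.
Distinct values: {2.6 kHz, 4.7 kHz, 5.7 kHz, 13.6 kHz}.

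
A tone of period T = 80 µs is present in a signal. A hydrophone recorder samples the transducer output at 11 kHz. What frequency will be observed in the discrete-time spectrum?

1.5 kHz

T = 80 µs → f = 1/T = 12.5 kHz.
12.5 kHz mod fs = 1.5 kHz.
1.5 kHz ≤ fs/2 = 5.5 kHz, appears at 1.5 kHz.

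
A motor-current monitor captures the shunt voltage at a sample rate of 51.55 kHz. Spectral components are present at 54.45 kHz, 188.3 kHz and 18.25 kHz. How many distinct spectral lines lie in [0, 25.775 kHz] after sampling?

fs/2 = 25.775 kHz.
54.45 kHz mod fs = 2.9 kHz.
2.9 kHz ≤ fs/2 = 25.775 kHz, appears at 2.9 kHz.
188.3 kHz mod fs = 33.65 kHz.
33.65 kHz > fs/2 = 25.775 kHz, folds to fs − 33.65 kHz = 17.9 kHz.
18.25 kHz ≤ fs/2 = 25.775 kHz, passes unchanged.
Distinct values: {2.9 kHz, 17.9 kHz, 18.25 kHz} → 3.

3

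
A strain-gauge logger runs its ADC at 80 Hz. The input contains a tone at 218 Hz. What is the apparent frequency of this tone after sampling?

22 Hz

218 Hz mod fs = 58 Hz.
58 Hz > fs/2 = 40 Hz, folds to fs − 58 Hz = 22 Hz.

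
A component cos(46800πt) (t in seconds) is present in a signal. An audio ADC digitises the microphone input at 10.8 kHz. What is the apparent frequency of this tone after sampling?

ω = 46800π rad/s → f = ω/(2π) = 23400 Hz = 23.4 kHz.
23.4 kHz mod fs = 1.8 kHz.
1.8 kHz ≤ fs/2 = 5.4 kHz, appears at 1.8 kHz.

1.8 kHz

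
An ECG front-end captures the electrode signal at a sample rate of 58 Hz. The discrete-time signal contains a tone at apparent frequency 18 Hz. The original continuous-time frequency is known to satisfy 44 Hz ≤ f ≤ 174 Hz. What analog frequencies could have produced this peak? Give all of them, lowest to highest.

Frequencies that alias to 18 Hz are k·fs ± 18 Hz for integer k ≥ 0.
k=0: 18 Hz.
k=1: 40 Hz, 76 Hz.
k=2: 98 Hz, 134 Hz.
k=3: 156 Hz, 192 Hz.
k=4: 214 Hz, 250 Hz.
Within [44 Hz, 174 Hz]: 76 Hz, 98 Hz, 134 Hz, 156 Hz.

76 Hz, 98 Hz, 134 Hz, 156 Hz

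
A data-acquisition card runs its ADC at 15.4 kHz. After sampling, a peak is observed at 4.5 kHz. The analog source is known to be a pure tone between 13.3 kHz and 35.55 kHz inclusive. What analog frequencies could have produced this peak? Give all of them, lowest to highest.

Frequencies that alias to 4.5 kHz are k·fs ± 4.5 kHz for integer k ≥ 0.
k=0: 4.5 kHz.
k=1: 10.9 kHz, 19.9 kHz.
k=2: 26.3 kHz, 35.3 kHz.
k=3: 41.7 kHz, 50.7 kHz.
Within [13.3 kHz, 35.55 kHz]: 19.9 kHz, 26.3 kHz, 35.3 kHz.

19.9 kHz, 26.3 kHz, 35.3 kHz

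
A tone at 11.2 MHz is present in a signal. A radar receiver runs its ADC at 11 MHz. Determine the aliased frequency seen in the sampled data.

0.2 MHz

11.2 MHz mod fs = 0.2 MHz.
0.2 MHz ≤ fs/2 = 5.5 MHz, appears at 0.2 MHz.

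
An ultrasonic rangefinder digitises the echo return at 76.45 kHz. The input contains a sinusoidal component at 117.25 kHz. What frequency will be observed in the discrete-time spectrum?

117.25 kHz mod fs = 40.8 kHz.
40.8 kHz > fs/2 = 38.225 kHz, folds to fs − 40.8 kHz = 35.65 kHz.

35.65 kHz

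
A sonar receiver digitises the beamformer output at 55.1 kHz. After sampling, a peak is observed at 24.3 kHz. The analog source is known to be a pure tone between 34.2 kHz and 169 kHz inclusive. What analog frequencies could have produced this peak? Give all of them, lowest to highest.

Frequencies that alias to 24.3 kHz are k·fs ± 24.3 kHz for integer k ≥ 0.
k=0: 24.3 kHz.
k=1: 30.8 kHz, 79.4 kHz.
k=2: 85.9 kHz, 134.5 kHz.
k=3: 141 kHz, 189.6 kHz.
k=4: 196.1 kHz, 244.7 kHz.
Within [34.2 kHz, 169 kHz]: 79.4 kHz, 85.9 kHz, 134.5 kHz, 141 kHz.

79.4 kHz, 85.9 kHz, 134.5 kHz, 141 kHz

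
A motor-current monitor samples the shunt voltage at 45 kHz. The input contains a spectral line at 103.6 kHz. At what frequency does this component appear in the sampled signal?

13.6 kHz

103.6 kHz mod fs = 13.6 kHz.
13.6 kHz ≤ fs/2 = 22.5 kHz, appears at 13.6 kHz.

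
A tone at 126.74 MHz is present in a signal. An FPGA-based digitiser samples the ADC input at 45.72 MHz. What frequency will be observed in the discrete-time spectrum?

126.74 MHz mod fs = 35.3 MHz.
35.3 MHz > fs/2 = 22.86 MHz, folds to fs − 35.3 MHz = 10.42 MHz.

10.42 MHz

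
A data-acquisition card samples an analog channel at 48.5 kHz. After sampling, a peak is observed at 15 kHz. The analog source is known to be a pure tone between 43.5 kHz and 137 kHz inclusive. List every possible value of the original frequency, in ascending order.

63.5 kHz, 82 kHz, 112 kHz, 130.5 kHz

Frequencies that alias to 15 kHz are k·fs ± 15 kHz for integer k ≥ 0.
k=0: 15 kHz.
k=1: 33.5 kHz, 63.5 kHz.
k=2: 82 kHz, 112 kHz.
k=3: 130.5 kHz, 160.5 kHz.
k=4: 179 kHz, 209 kHz.
Within [43.5 kHz, 137 kHz]: 63.5 kHz, 82 kHz, 112 kHz, 130.5 kHz.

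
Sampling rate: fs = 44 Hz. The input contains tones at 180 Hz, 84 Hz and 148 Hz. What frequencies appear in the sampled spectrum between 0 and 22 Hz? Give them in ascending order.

fs/2 = 22 Hz.
180 Hz mod fs = 4 Hz.
4 Hz ≤ fs/2 = 22 Hz, appears at 4 Hz.
84 Hz mod fs = 40 Hz.
40 Hz > fs/2 = 22 Hz, folds to fs − 40 Hz = 4 Hz.
148 Hz mod fs = 16 Hz.
16 Hz ≤ fs/2 = 22 Hz, appears at 16 Hz.
Distinct values: {4 Hz, 16 Hz}.

4 Hz, 16 Hz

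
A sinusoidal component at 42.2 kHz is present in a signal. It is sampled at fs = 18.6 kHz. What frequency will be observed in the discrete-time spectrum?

42.2 kHz mod fs = 5 kHz.
5 kHz ≤ fs/2 = 9.3 kHz, appears at 5 kHz.

5 kHz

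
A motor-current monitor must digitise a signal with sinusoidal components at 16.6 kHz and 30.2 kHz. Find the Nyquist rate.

Highest-frequency component: 30.2 kHz.
Nyquist rate = 2 × 30.2 kHz = 60.4 kHz.

60.4 kHz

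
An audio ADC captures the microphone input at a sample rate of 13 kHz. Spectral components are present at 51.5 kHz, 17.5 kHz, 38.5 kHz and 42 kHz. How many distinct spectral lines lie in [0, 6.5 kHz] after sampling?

3

fs/2 = 6.5 kHz.
51.5 kHz mod fs = 12.5 kHz.
12.5 kHz > fs/2 = 6.5 kHz, folds to fs − 12.5 kHz = 0.5 kHz.
17.5 kHz mod fs = 4.5 kHz.
4.5 kHz ≤ fs/2 = 6.5 kHz, appears at 4.5 kHz.
38.5 kHz mod fs = 12.5 kHz.
12.5 kHz > fs/2 = 6.5 kHz, folds to fs − 12.5 kHz = 0.5 kHz.
42 kHz mod fs = 3 kHz.
3 kHz ≤ fs/2 = 6.5 kHz, appears at 3 kHz.
Distinct values: {0.5 kHz, 3 kHz, 4.5 kHz} → 3.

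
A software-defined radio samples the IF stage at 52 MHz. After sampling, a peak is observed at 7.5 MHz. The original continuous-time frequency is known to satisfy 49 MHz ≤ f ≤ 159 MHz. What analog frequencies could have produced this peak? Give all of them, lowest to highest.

Frequencies that alias to 7.5 MHz are k·fs ± 7.5 MHz for integer k ≥ 0.
k=0: 7.5 MHz.
k=1: 44.5 MHz, 59.5 MHz.
k=2: 96.5 MHz, 111.5 MHz.
k=3: 148.5 MHz, 163.5 MHz.
k=4: 200.5 MHz, 215.5 MHz.
Within [49 MHz, 159 MHz]: 59.5 MHz, 96.5 MHz, 111.5 MHz, 148.5 MHz.

59.5 MHz, 96.5 MHz, 111.5 MHz, 148.5 MHz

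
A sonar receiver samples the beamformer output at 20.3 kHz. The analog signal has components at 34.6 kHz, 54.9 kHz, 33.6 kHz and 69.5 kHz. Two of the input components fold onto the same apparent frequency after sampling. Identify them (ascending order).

fs/2 = 10.15 kHz.
34.6 kHz mod fs = 14.3 kHz.
14.3 kHz > fs/2 = 10.15 kHz, folds to fs − 14.3 kHz = 6 kHz.
54.9 kHz mod fs = 14.3 kHz.
14.3 kHz > fs/2 = 10.15 kHz, folds to fs − 14.3 kHz = 6 kHz.
33.6 kHz mod fs = 13.3 kHz.
13.3 kHz > fs/2 = 10.15 kHz, folds to fs − 13.3 kHz = 7 kHz.
69.5 kHz mod fs = 8.6 kHz.
8.6 kHz ≤ fs/2 = 10.15 kHz, appears at 8.6 kHz.
34.6 kHz and 54.9 kHz both map to 6 kHz.

34.6 kHz, 54.9 kHz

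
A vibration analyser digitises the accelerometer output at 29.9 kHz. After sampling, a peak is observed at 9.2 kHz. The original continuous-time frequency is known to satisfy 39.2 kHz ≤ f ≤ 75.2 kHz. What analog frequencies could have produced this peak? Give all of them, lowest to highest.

50.6 kHz, 69 kHz

Frequencies that alias to 9.2 kHz are k·fs ± 9.2 kHz for integer k ≥ 0.
k=0: 9.2 kHz.
k=1: 20.7 kHz, 39.1 kHz.
k=2: 50.6 kHz, 69 kHz.
k=3: 80.5 kHz, 98.9 kHz.
Within [39.2 kHz, 75.2 kHz]: 50.6 kHz, 69 kHz.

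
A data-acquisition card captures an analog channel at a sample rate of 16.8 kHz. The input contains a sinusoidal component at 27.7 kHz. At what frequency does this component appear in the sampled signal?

5.9 kHz

27.7 kHz mod fs = 10.9 kHz.
10.9 kHz > fs/2 = 8.4 kHz, folds to fs − 10.9 kHz = 5.9 kHz.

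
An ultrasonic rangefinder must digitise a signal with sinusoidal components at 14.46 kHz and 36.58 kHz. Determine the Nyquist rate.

73.16 kHz

Highest-frequency component: 36.58 kHz.
Nyquist rate = 2 × 36.58 kHz = 73.16 kHz.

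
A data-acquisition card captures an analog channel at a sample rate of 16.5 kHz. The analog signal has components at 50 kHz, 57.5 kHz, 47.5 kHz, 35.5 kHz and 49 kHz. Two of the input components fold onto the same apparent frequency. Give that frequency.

0.5 kHz

fs/2 = 8.25 kHz.
50 kHz mod fs = 0.5 kHz.
0.5 kHz ≤ fs/2 = 8.25 kHz, appears at 0.5 kHz.
57.5 kHz mod fs = 8 kHz.
8 kHz ≤ fs/2 = 8.25 kHz, appears at 8 kHz.
47.5 kHz mod fs = 14.5 kHz.
14.5 kHz > fs/2 = 8.25 kHz, folds to fs − 14.5 kHz = 2 kHz.
35.5 kHz mod fs = 2.5 kHz.
2.5 kHz ≤ fs/2 = 8.25 kHz, appears at 2.5 kHz.
49 kHz mod fs = 16 kHz.
16 kHz > fs/2 = 8.25 kHz, folds to fs − 16 kHz = 0.5 kHz.
49 kHz and 50 kHz both map to 0.5 kHz.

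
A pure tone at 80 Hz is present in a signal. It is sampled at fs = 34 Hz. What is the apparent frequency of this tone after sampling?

12 Hz

80 Hz mod fs = 12 Hz.
12 Hz ≤ fs/2 = 17 Hz, appears at 12 Hz.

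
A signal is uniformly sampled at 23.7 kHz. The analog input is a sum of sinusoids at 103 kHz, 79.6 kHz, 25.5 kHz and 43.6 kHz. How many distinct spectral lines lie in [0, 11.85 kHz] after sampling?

4

fs/2 = 11.85 kHz.
103 kHz mod fs = 8.2 kHz.
8.2 kHz ≤ fs/2 = 11.85 kHz, appears at 8.2 kHz.
79.6 kHz mod fs = 8.5 kHz.
8.5 kHz ≤ fs/2 = 11.85 kHz, appears at 8.5 kHz.
25.5 kHz mod fs = 1.8 kHz.
1.8 kHz ≤ fs/2 = 11.85 kHz, appears at 1.8 kHz.
43.6 kHz mod fs = 19.9 kHz.
19.9 kHz > fs/2 = 11.85 kHz, folds to fs − 19.9 kHz = 3.8 kHz.
Distinct values: {1.8 kHz, 3.8 kHz, 8.2 kHz, 8.5 kHz} → 4.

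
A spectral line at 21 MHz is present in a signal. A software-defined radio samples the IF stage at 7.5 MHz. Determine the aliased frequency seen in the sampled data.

1.5 MHz

21 MHz mod fs = 6 MHz.
6 MHz > fs/2 = 3.75 MHz, folds to fs − 6 MHz = 1.5 MHz.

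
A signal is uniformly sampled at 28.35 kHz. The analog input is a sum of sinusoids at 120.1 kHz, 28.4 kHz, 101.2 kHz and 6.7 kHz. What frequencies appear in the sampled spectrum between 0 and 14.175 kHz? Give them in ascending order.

fs/2 = 14.175 kHz.
120.1 kHz mod fs = 6.7 kHz.
6.7 kHz ≤ fs/2 = 14.175 kHz, appears at 6.7 kHz.
28.4 kHz mod fs = 0.05 kHz.
0.05 kHz ≤ fs/2 = 14.175 kHz, appears at 0.05 kHz.
101.2 kHz mod fs = 16.15 kHz.
16.15 kHz > fs/2 = 14.175 kHz, folds to fs − 16.15 kHz = 12.2 kHz.
6.7 kHz ≤ fs/2 = 14.175 kHz, passes unchanged.
Distinct values: {0.05 kHz, 6.7 kHz, 12.2 kHz}.

0.05 kHz, 6.7 kHz, 12.2 kHz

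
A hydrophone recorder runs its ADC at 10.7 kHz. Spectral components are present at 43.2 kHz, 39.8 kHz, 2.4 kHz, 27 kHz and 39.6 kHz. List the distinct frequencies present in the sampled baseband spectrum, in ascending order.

fs/2 = 5.35 kHz.
43.2 kHz mod fs = 0.4 kHz.
0.4 kHz ≤ fs/2 = 5.35 kHz, appears at 0.4 kHz.
39.8 kHz mod fs = 7.7 kHz.
7.7 kHz > fs/2 = 5.35 kHz, folds to fs − 7.7 kHz = 3 kHz.
2.4 kHz ≤ fs/2 = 5.35 kHz, passes unchanged.
27 kHz mod fs = 5.6 kHz.
5.6 kHz > fs/2 = 5.35 kHz, folds to fs − 5.6 kHz = 5.1 kHz.
39.6 kHz mod fs = 7.5 kHz.
7.5 kHz > fs/2 = 5.35 kHz, folds to fs − 7.5 kHz = 3.2 kHz.
Distinct values: {0.4 kHz, 2.4 kHz, 3 kHz, 3.2 kHz, 5.1 kHz}.

0.4 kHz, 2.4 kHz, 3 kHz, 3.2 kHz, 5.1 kHz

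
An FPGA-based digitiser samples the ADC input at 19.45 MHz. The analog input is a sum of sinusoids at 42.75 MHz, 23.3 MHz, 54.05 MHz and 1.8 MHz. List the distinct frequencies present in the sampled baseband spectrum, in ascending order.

fs/2 = 9.725 MHz.
42.75 MHz mod fs = 3.85 MHz.
3.85 MHz ≤ fs/2 = 9.725 MHz, appears at 3.85 MHz.
23.3 MHz mod fs = 3.85 MHz.
3.85 MHz ≤ fs/2 = 9.725 MHz, appears at 3.85 MHz.
54.05 MHz mod fs = 15.15 MHz.
15.15 MHz > fs/2 = 9.725 MHz, folds to fs − 15.15 MHz = 4.3 MHz.
1.8 MHz ≤ fs/2 = 9.725 MHz, passes unchanged.
Distinct values: {1.8 MHz, 3.85 MHz, 4.3 MHz}.

1.8 MHz, 3.85 MHz, 4.3 MHz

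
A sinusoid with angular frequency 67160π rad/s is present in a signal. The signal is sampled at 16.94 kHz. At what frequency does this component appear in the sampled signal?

ω = 67160π rad/s → f = ω/(2π) = 33580 Hz = 33.58 kHz.
33.58 kHz mod fs = 16.64 kHz.
16.64 kHz > fs/2 = 8.47 kHz, folds to fs − 16.64 kHz = 0.3 kHz.

0.3 kHz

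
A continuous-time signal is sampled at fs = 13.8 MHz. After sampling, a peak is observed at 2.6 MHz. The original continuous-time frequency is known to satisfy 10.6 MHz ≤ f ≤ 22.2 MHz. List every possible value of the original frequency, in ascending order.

Frequencies that alias to 2.6 MHz are k·fs ± 2.6 MHz for integer k ≥ 0.
k=0: 2.6 MHz.
k=1: 11.2 MHz, 16.4 MHz.
k=2: 25 MHz, 30.2 MHz.
Within [10.6 MHz, 22.2 MHz]: 11.2 MHz, 16.4 MHz.

11.2 MHz, 16.4 MHz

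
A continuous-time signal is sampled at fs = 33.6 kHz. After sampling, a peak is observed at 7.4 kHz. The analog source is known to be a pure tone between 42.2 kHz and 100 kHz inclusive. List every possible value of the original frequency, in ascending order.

59.8 kHz, 74.6 kHz, 93.4 kHz

Frequencies that alias to 7.4 kHz are k·fs ± 7.4 kHz for integer k ≥ 0.
k=0: 7.4 kHz.
k=1: 26.2 kHz, 41 kHz.
k=2: 59.8 kHz, 74.6 kHz.
k=3: 93.4 kHz, 108.2 kHz.
k=4: 127 kHz, 141.8 kHz.
Within [42.2 kHz, 100 kHz]: 59.8 kHz, 74.6 kHz, 93.4 kHz.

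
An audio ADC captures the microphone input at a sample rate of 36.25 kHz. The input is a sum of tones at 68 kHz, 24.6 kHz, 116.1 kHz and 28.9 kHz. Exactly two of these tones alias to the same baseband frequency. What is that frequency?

fs/2 = 18.125 kHz.
68 kHz mod fs = 31.75 kHz.
31.75 kHz > fs/2 = 18.125 kHz, folds to fs − 31.75 kHz = 4.5 kHz.
24.6 kHz > fs/2 = 18.125 kHz, folds to fs − 24.6 kHz = 11.65 kHz.
116.1 kHz mod fs = 7.35 kHz.
7.35 kHz ≤ fs/2 = 18.125 kHz, appears at 7.35 kHz.
28.9 kHz > fs/2 = 18.125 kHz, folds to fs − 28.9 kHz = 7.35 kHz.
28.9 kHz and 116.1 kHz both map to 7.35 kHz.

7.35 kHz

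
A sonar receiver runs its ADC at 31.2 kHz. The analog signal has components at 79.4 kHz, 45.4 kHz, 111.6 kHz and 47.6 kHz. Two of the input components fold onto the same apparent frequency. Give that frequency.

14.2 kHz

fs/2 = 15.6 kHz.
79.4 kHz mod fs = 17 kHz.
17 kHz > fs/2 = 15.6 kHz, folds to fs − 17 kHz = 14.2 kHz.
45.4 kHz mod fs = 14.2 kHz.
14.2 kHz ≤ fs/2 = 15.6 kHz, appears at 14.2 kHz.
111.6 kHz mod fs = 18 kHz.
18 kHz > fs/2 = 15.6 kHz, folds to fs − 18 kHz = 13.2 kHz.
47.6 kHz mod fs = 16.4 kHz.
16.4 kHz > fs/2 = 15.6 kHz, folds to fs − 16.4 kHz = 14.8 kHz.
45.4 kHz and 79.4 kHz both map to 14.2 kHz.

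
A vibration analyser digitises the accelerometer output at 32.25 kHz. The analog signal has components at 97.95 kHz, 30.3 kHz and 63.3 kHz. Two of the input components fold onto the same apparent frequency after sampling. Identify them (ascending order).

fs/2 = 16.125 kHz.
97.95 kHz mod fs = 1.2 kHz.
1.2 kHz ≤ fs/2 = 16.125 kHz, appears at 1.2 kHz.
30.3 kHz > fs/2 = 16.125 kHz, folds to fs − 30.3 kHz = 1.95 kHz.
63.3 kHz mod fs = 31.05 kHz.
31.05 kHz > fs/2 = 16.125 kHz, folds to fs − 31.05 kHz = 1.2 kHz.
63.3 kHz and 97.95 kHz both map to 1.2 kHz.

63.3 kHz, 97.95 kHz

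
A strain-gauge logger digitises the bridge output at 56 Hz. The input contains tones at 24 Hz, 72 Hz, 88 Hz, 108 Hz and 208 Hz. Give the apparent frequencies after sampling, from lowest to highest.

4 Hz, 16 Hz, 24 Hz

fs/2 = 28 Hz.
24 Hz ≤ fs/2 = 28 Hz, passes unchanged.
72 Hz mod fs = 16 Hz.
16 Hz ≤ fs/2 = 28 Hz, appears at 16 Hz.
88 Hz mod fs = 32 Hz.
32 Hz > fs/2 = 28 Hz, folds to fs − 32 Hz = 24 Hz.
108 Hz mod fs = 52 Hz.
52 Hz > fs/2 = 28 Hz, folds to fs − 52 Hz = 4 Hz.
208 Hz mod fs = 40 Hz.
40 Hz > fs/2 = 28 Hz, folds to fs − 40 Hz = 16 Hz.
Distinct values: {4 Hz, 16 Hz, 24 Hz}.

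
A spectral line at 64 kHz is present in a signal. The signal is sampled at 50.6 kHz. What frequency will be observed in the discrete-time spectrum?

64 kHz mod fs = 13.4 kHz.
13.4 kHz ≤ fs/2 = 25.3 kHz, appears at 13.4 kHz.

13.4 kHz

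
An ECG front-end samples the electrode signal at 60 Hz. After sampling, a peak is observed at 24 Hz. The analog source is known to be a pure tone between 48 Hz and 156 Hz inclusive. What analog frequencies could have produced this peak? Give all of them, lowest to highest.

Frequencies that alias to 24 Hz are k·fs ± 24 Hz for integer k ≥ 0.
k=0: 24 Hz.
k=1: 36 Hz, 84 Hz.
k=2: 96 Hz, 144 Hz.
k=3: 156 Hz, 204 Hz.
k=4: 216 Hz, 264 Hz.
Within [48 Hz, 156 Hz]: 84 Hz, 96 Hz, 144 Hz, 156 Hz.

84 Hz, 96 Hz, 144 Hz, 156 Hz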